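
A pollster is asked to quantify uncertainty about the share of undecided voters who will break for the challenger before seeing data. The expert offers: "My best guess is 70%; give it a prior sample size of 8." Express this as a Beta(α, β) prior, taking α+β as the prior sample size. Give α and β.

α = 5.6, β = 2.4

Under the effective-sample-size interpretation, Beta(α, β) has prior mean α/(α+β) and prior sample size α+β.
So α+β = 8 and α/(α+β) = 0.7, giving α = 0.7·8 = 5.6 and β = 8 − 5.6 = 2.4.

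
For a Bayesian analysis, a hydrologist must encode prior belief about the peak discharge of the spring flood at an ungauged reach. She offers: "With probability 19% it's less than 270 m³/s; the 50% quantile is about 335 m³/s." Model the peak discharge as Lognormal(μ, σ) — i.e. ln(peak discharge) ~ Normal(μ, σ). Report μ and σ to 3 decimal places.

μ ≈ 5.814, σ ≈ 0.246

If T ~ Lognormal(μ,σ) then ln T ~ Normal(μ,σ), so the p-quantile of ln T is μ + z_p·σ.
ln(270) = 5.598 and ln(335) = 5.814; z_{0.19} = -0.8779, z_{0.5} = 0.
σ = (5.814 − 5.598)/(0 − (-0.8779)) = 0.246.
μ = 5.598 − (-0.8779)·0.246 = 5.814.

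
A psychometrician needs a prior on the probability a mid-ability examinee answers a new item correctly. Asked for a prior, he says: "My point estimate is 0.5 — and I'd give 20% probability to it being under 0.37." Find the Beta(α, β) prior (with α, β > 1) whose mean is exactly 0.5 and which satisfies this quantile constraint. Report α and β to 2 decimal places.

α ≈ 5.30, β ≈ 5.30

With mean 0.5 fixed, write α = 0.5s, β = 0.5s where s = α+β.
Need P(θ < 0.37) = 0.2 under Beta(0.5s, 0.5s). Normal approximation: (q−m)/√(m(1−m)/s) ≈ z_{0.2} = -0.842, so s ≈ 0.5·0.5·(-0.842)²/(0.37−0.5)² = 10.5.
At s = 10.5: P(θ<0.37) ≈ 0.201. Adjusting to match 0.2 gives s ≈ 10.60.
So α = 0.5·10.60 ≈ 5.30, β = 0.5·10.60 ≈ 5.30.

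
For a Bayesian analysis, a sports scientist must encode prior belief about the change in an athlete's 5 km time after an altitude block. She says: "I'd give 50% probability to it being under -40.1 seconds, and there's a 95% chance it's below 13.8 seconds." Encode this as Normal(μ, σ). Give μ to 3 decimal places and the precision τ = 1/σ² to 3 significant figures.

The p-quantile of Normal(μ,σ) is μ + z_p·σ, with z_{0.5} = 0 and z_{0.95} = 1.645.
Eliminate σ: μ = (z₂·x₁ − z₁·x₂)/(z₂ − z₁) = (1.645·-40.1 − (0)·13.8)/1.645 = -40.100.
Then σ = (x₂ − x₁)/(z₂ − z₁) = (13.8 − -40.1)/1.645 = 32.769.
Precision τ = 1/σ² = 1/32.77² = 0.000931.

μ = -40.100, τ = 0.000931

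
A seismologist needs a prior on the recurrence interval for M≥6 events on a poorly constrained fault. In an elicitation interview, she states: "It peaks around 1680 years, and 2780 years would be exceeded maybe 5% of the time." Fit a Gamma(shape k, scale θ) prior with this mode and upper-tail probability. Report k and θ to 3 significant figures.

Gamma(k,θ) with k>1 has mode (k−1)θ, so θ = 1680/(k−1).
Need P(X < 2780) = 0.95 with θ tied to k this way. Start at k = 2, θ = 1680: P(X<2780) ≈ 0.493.
Too low — raise k to concentrate. Iterating converges to k ≈ 12.
Then θ = 1680/(12−1) ≈ 153.

k ≈ 12, θ ≈ 153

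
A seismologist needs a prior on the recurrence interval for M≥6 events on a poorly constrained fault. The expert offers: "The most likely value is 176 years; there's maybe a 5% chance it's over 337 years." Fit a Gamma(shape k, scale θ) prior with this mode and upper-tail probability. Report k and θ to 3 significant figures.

k ≈ 7.59, θ ≈ 26.7

Gamma(k,θ) with k>1 has mode (k−1)θ, so θ = 176/(k−1).
Need P(X < 337) = 0.95 with θ tied to k this way. Start at k = 2, θ = 176: P(X<337) ≈ 0.570.
Too low — raise k to concentrate. Iterating converges to k ≈ 7.59.
Then θ = 176/(7.59−1) ≈ 26.7.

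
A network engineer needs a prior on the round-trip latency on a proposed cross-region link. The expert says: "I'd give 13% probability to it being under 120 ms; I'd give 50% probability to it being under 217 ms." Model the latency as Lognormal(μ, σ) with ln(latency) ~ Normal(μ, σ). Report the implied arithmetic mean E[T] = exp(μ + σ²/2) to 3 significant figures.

E[T] ≈ 249 ms

If T ~ Lognormal(μ,σ) then ln T ~ Normal(μ,σ), so the p-quantile of ln T is μ + z_p·σ.
ln(120) = 4.787 and ln(217) = 5.38; z_{0.13} = -1.126, z_{0.5} = 0.
σ = (5.38 − 4.787)/(0 − (-1.126)) = 0.526.
μ = 4.787 − (-1.126)·0.526 = 5.380.
E[T] = exp(μ + σ²/2) = exp(5.380 + 0.1383) = 249 ms.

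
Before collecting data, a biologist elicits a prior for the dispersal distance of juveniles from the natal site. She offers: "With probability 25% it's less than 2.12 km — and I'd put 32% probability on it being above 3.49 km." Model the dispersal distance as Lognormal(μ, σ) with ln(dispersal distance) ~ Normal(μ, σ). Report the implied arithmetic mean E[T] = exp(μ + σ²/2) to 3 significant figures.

If T ~ Lognormal(μ,σ) then ln T ~ Normal(μ,σ), so the p-quantile of ln T is μ + z_p·σ.
ln(2.12) = 0.7514 and ln(3.49) = 1.25; z_{0.25} = -0.6745, z_{0.68} = 0.4677.
σ = (1.25 − 0.7514)/(0.4677 − (-0.6745)) = 0.436.
μ = 0.7514 − (-0.6745)·0.436 = 1.046.
E[T] = exp(μ + σ²/2) = exp(1.046 + 0.0952) = 3.13 km.

E[T] ≈ 3.13 km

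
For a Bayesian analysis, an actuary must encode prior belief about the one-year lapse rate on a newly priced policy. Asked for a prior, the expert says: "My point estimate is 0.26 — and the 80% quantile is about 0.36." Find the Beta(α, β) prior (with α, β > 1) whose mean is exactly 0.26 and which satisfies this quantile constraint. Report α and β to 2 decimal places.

α ≈ 3.24, β ≈ 9.22

With mean 0.26 fixed, write α = 0.26s, β = 0.74s where s = α+β.
Need P(θ < 0.36) = 0.8 under Beta(0.26s, 0.74s). Normal approximation: (q−m)/√(m(1−m)/s) ≈ z_{0.8} = 0.842, so s ≈ 0.26·0.74·(0.842)²/(0.36−0.26)² = 13.6.
At s = 13.6: P(θ<0.36) ≈ 0.809. Adjusting to match 0.8 gives s ≈ 12.45.
So α = 0.26·12.45 ≈ 3.24, β = 0.74·12.45 ≈ 9.22.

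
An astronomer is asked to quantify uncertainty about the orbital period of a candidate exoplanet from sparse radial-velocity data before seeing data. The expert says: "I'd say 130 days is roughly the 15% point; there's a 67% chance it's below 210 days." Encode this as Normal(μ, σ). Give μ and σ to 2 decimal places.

The p-quantile of Normal(μ,σ) is μ + z_p·σ, with z_{0.15} = -1.036 and z_{0.67} = 0.4399.
Eliminate σ: μ = (z₂·x₁ − z₁·x₂)/(z₂ − z₁) = (0.4399·130 − (-1.036)·210)/1.476 = 186.16.
Then σ = (x₂ − x₁)/(z₂ − z₁) = (210 − 130)/1.476 = 54.19.

μ = 186.16, σ = 54.19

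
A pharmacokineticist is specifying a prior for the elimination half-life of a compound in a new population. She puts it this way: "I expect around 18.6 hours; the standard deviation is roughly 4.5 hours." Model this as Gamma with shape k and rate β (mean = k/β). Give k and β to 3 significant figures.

For Gamma(k, rate β): mean = k/β, variance = k/β², so CV = 1/√k.
CV = SD/mean = 4.5/18.6 = 0.2419, hence k = 1/CV² = 17.1.
Then β = k/mean = 17.1/18.6 = 0.919.

k ≈ 17.1, β ≈ 0.919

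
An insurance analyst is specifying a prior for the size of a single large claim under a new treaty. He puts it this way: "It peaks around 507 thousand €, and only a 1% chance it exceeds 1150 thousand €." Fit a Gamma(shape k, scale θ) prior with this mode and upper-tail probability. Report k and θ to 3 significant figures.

k ≈ 8.14, θ ≈ 71

Gamma(k,θ) with k>1 has mode (k−1)θ, so θ = 507/(k−1).
Need P(X < 1150) = 0.99 with θ tied to k this way. Start at k = 2, θ = 507: P(X<1150) ≈ 0.662.
Too low — raise k to concentrate. Iterating converges to k ≈ 8.14.
Then θ = 507/(8.14−1) ≈ 71.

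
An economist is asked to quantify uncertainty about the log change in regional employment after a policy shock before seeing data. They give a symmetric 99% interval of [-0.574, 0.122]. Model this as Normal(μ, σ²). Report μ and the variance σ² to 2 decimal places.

μ = -0.23, σ² = 0.02

A symmetric 99% interval runs μ ± z·σ with z = 2.576.
Half-width = 0.348, so σ = 0.348/2.576 = 0.135 and σ² = 0.02.
μ is the interval midpoint, -0.23.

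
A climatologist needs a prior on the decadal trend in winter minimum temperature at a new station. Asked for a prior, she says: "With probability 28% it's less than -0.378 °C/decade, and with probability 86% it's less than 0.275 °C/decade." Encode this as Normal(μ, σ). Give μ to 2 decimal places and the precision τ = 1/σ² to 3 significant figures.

For Normal(μ,σ), the p-quantile is μ + z_p·σ. Here z_{0.28} = -0.5828, z_{0.86} = 1.08.
So -0.378 = μ − 0.5828σ and 0.275 = μ + 1.08σ.
Subtracting: σ = (0.275 − -0.378)/(1.08 − (-0.5828)) = 0.39.
Then μ = -0.378 − (-0.5828)·0.39 = -0.15.
Precision τ = 1/σ² = 1/0.3926² = 6.49.

μ = -0.15, τ = 6.49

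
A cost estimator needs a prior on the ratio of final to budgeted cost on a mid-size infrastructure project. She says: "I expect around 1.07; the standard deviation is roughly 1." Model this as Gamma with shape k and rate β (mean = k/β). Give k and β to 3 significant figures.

For Gamma(k, rate β): mean = k/β, variance = k/β², so CV = 1/√k.
CV = SD/mean = 1/1.07 = 0.9346, hence k = 1/CV² = 1.14.
Then β = k/mean = 1.14/1.07 = 1.07.

k ≈ 1.14, β ≈ 1.07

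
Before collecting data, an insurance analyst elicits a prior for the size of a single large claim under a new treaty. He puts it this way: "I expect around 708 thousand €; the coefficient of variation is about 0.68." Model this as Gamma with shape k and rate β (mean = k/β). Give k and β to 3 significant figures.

k ≈ 2.16, β ≈ 0.00305

For Gamma(k, rate β): mean = k/β, variance = k/β², so CV = 1/√k.
CV = 0.68, hence k = 1/CV² = 2.16.
Then β = k/mean = 2.16/708 = 0.00305.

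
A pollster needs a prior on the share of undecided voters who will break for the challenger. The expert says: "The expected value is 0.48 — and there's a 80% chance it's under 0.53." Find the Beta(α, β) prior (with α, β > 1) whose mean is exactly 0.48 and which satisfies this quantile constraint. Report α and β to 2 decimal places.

With mean 0.48 fixed, write α = 0.48s, β = 0.52s where s = α+β.
Need P(θ < 0.53) = 0.8 under Beta(0.48s, 0.52s). Normal approximation: (q−m)/√(m(1−m)/s) ≈ z_{0.8} = 0.842, so s ≈ 0.48·0.52·(0.842)²/(0.53−0.48)² = 70.7.
At s = 70.7: P(θ<0.53) ≈ 0.800. Adjusting to match 0.8 gives s ≈ 70.71.
So α = 0.48·70.71 ≈ 33.94, β = 0.52·70.71 ≈ 36.77.

α ≈ 33.94, β ≈ 36.77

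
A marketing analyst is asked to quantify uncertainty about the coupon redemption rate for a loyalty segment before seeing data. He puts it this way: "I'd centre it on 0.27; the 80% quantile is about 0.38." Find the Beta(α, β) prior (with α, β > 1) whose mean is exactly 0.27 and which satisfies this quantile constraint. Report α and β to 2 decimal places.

With mean 0.27 fixed, write α = 0.27s, β = 0.73s where s = α+β.
Need P(θ < 0.38) = 0.8 under Beta(0.27s, 0.73s). Normal approximation: (q−m)/√(m(1−m)/s) ≈ z_{0.8} = 0.842, so s ≈ 0.27·0.73·(0.842)²/(0.38−0.27)² = 11.5.
At s = 11.5: P(θ<0.38) ≈ 0.809. Adjusting to match 0.8 gives s ≈ 10.53.
So α = 0.27·10.53 ≈ 2.84, β = 0.73·10.53 ≈ 7.69.

α ≈ 2.84, β ≈ 7.69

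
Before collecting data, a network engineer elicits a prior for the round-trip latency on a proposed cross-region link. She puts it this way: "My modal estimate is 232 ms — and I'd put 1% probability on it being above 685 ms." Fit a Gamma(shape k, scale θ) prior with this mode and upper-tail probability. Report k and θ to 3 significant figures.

k ≈ 4.86, θ ≈ 60.2

Gamma(k,θ) with k>1 has mode (k−1)θ, so θ = 232/(k−1).
Need P(X < 685) = 0.99 with θ tied to k this way. Start at k = 2, θ = 232: P(X<685) ≈ 0.794.
Too low — raise k to concentrate. Iterating converges to k ≈ 4.86.
Then θ = 232/(4.86−1) ≈ 60.2.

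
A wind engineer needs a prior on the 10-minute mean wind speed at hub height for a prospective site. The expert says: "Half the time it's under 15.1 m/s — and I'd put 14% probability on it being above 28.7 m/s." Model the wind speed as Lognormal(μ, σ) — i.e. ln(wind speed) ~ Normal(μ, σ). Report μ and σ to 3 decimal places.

μ ≈ 2.715, σ ≈ 0.594

If T ~ Lognormal(μ,σ) then ln T ~ Normal(μ,σ), so the p-quantile of ln T is μ + z_p·σ.
ln(15.1) = 2.715 and ln(28.7) = 3.357; z_{0.5} = 0, z_{0.86} = 1.08.
σ = (3.357 − 2.715)/(1.08 − (0)) = 0.594.
μ = 2.715 − (0)·0.594 = 2.715.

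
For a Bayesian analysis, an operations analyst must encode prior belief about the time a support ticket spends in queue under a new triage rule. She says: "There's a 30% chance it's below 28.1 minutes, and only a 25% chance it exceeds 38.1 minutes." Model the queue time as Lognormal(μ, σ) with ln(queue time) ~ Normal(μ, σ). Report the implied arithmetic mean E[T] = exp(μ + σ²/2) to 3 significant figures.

If T ~ Lognormal(μ,σ) then ln T ~ Normal(μ,σ), so the p-quantile of ln T is μ + z_p·σ.
ln(28.1) = 3.336 and ln(38.1) = 3.64; z_{0.3} = -0.5244, z_{0.75} = 0.6745.
σ = (3.64 − 3.336)/(0.6745 − (-0.5244)) = 0.254.
μ = 3.336 − (-0.5244)·0.254 = 3.469.
E[T] = exp(μ + σ²/2) = exp(3.469 + 0.0322) = 33.2 minutes.

E[T] ≈ 33.2 minutes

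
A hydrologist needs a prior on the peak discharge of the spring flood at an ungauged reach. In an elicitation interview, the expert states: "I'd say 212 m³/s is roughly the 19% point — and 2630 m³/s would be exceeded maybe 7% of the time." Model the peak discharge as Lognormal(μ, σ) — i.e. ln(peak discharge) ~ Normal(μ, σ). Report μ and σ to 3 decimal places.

μ ≈ 6.296, σ ≈ 1.070

If T ~ Lognormal(μ,σ) then ln T ~ Normal(μ,σ), so the p-quantile of ln T is μ + z_p·σ.
ln(212) = 5.357 and ln(2630) = 7.875; z_{0.19} = -0.8779, z_{0.93} = 1.476.
σ = (7.875 − 5.357)/(1.476 − (-0.8779)) = 1.070.
μ = 5.357 − (-0.8779)·1.070 = 6.296.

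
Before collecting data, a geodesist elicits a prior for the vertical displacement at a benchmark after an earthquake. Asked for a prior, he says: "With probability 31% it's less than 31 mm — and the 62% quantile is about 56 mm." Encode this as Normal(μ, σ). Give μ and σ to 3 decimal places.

For Normal(μ,σ), the p-quantile is μ + z_p·σ. Here z_{0.31} = -0.4959, z_{0.62} = 0.3055.
So 31 = μ − 0.4959σ and 56 = μ + 0.3055σ.
Subtracting: σ = (56 − 31)/(0.3055 − (-0.4959)) = 31.198.
Then μ = 31 − (-0.4959)·31.198 = 46.470.

μ = 46.470, σ = 31.198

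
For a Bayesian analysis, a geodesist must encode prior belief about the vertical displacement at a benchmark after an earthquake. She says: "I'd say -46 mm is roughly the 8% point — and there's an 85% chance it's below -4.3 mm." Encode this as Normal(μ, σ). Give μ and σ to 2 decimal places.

The p-quantile of Normal(μ,σ) is μ + z_p·σ, with z_{0.08} = -1.405 and z_{0.85} = 1.036.
Eliminate σ: μ = (z₂·x₁ − z₁·x₂)/(z₂ − z₁) = (1.036·-46 − (-1.405)·-4.3)/2.442 = -22.00.
Then σ = (x₂ − x₁)/(z₂ − z₁) = (-4.3 − -46)/2.442 = 17.08.

μ = -22.00, σ = 17.08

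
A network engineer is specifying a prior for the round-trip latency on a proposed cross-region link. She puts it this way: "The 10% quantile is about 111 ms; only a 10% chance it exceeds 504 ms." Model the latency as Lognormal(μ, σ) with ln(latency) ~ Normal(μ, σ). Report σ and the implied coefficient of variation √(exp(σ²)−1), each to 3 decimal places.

σ ≈ 0.590, CV ≈ 0.646

If T ~ Lognormal(μ,σ) then ln T ~ Normal(μ,σ), so the p-quantile of ln T is μ + z_p·σ.
ln(111) = 4.71 and ln(504) = 6.223; z_{0.1} = -1.282, z_{0.9} = 1.282.
σ = (6.223 − 4.71)/(1.282 − (-1.282)) = 0.590.
μ = 4.71 − (-1.282)·0.590 = 5.466.
CV = √(exp(σ²)−1) = √(exp(0.3485)−1) = 0.646.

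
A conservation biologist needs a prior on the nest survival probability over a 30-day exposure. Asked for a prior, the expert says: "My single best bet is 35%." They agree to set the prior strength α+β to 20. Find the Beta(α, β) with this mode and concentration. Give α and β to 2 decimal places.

α = 7.30, β = 12.70

For α,β > 1 the Beta mode is (α−1)/(α+β−2). With α+β = 20, the mode is (α−1)/18.
Set (α−1)/18 = 0.35 → α = 1 + 0.35·18 = 7.30.
β = 20 − α = 12.70.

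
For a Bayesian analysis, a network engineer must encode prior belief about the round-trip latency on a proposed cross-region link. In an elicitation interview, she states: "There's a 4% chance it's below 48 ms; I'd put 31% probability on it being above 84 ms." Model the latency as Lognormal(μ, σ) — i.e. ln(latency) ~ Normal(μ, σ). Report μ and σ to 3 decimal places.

μ ≈ 4.307, σ ≈ 0.249

If T ~ Lognormal(μ,σ) then ln T ~ Normal(μ,σ), so the p-quantile of ln T is μ + z_p·σ.
ln(48) = 3.871 and ln(84) = 4.431; z_{0.04} = -1.751, z_{0.69} = 0.4959.
σ = (4.431 − 3.871)/(0.4959 − (-1.751)) = 0.249.
μ = 3.871 − (-1.751)·0.249 = 4.307.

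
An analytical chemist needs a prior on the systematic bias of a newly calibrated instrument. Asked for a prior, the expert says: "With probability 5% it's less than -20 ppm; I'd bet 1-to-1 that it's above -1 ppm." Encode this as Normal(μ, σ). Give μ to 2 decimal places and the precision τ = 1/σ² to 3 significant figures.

μ = -1.00, τ = 0.00749

The p-quantile of Normal(μ,σ) is μ + z_p·σ, with z_{0.05} = -1.645 and z_{0.5} = 0.
Eliminate σ: μ = (z₂·x₁ − z₁·x₂)/(z₂ − z₁) = (0·-20 − (-1.645)·-1)/1.645 = -1.00.
Then σ = (x₂ − x₁)/(z₂ − z₁) = (-1 − -20)/1.645 = 11.55.
Precision τ = 1/σ² = 1/11.55² = 0.00749.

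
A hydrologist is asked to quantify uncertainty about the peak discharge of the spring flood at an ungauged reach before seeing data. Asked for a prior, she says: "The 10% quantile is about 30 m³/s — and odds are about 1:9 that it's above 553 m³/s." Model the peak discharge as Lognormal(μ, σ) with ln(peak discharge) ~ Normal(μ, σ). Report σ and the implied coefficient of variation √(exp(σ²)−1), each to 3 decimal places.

σ ≈ 1.137, CV ≈ 1.626

If T ~ Lognormal(μ,σ) then ln T ~ Normal(μ,σ), so the p-quantile of ln T is μ + z_p·σ.
ln(30) = 3.401 and ln(553) = 6.315; z_{0.1} = -1.282, z_{0.9} = 1.282.
σ = (6.315 − 3.401)/(1.282 − (-1.282)) = 1.137.
μ = 3.401 − (-1.282)·1.137 = 4.858.
CV = √(exp(σ²)−1) = √(exp(1.2927)−1) = 1.626.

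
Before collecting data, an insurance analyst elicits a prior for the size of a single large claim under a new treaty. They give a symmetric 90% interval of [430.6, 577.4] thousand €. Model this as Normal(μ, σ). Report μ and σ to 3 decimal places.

μ = 504.000, σ = 44.624

A symmetric 90% interval runs μ ± z·σ with z = 1.645.
Half-width = 73.4, so σ = 73.4/1.645 = 44.624.
μ is the interval midpoint, 504.000.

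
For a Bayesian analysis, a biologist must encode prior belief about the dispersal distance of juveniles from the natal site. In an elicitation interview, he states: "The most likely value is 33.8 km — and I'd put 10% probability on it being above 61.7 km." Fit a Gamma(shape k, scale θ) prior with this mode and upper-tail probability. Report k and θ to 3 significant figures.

Gamma(k,θ) with k>1 has mode (k−1)θ, so θ = 33.8/(k−1).
Need P(X < 61.7) = 0.9 with θ tied to k this way. Start at k = 2, θ = 33.8: P(X<61.7) ≈ 0.545.
Too low — raise k to concentrate. Iterating converges to k ≈ 6.26.
Then θ = 33.8/(6.26−1) ≈ 6.42.

k ≈ 6.26, θ ≈ 6.42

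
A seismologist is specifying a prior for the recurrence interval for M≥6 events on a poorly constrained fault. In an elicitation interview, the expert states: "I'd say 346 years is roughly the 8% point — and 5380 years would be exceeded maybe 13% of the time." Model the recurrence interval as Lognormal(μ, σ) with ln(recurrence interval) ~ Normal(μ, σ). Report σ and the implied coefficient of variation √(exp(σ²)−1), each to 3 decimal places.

σ ≈ 1.084, CV ≈ 1.496

If T ~ Lognormal(μ,σ) then ln T ~ Normal(μ,σ), so the p-quantile of ln T is μ + z_p·σ.
ln(346) = 5.846 and ln(5380) = 8.59; z_{0.08} = -1.405, z_{0.87} = 1.126.
σ = (8.59 − 5.846)/(1.126 − (-1.405)) = 1.084.
μ = 5.846 − (-1.405)·1.084 = 7.369.
CV = √(exp(σ²)−1) = √(exp(1.1750)−1) = 1.496.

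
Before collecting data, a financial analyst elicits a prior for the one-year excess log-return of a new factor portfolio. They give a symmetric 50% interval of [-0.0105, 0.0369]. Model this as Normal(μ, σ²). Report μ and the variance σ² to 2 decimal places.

A symmetric 50% interval runs μ ± z·σ with z = 0.6745.
Half-width = 0.0237, so σ = 0.0237/0.6745 = 0.035 and σ² = 0.00.
μ is the interval midpoint, 0.01.

μ = 0.01, σ² = 0.00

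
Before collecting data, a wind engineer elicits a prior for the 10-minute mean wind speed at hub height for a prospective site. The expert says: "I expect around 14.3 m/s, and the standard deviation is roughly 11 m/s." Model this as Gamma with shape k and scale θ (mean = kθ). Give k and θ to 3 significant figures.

For Gamma(k, scale θ): mean = kθ, variance = kθ², so CV = 1/√k.
CV = SD/mean = 11/14.3 = 0.7692, hence k = 1/CV² = 1.69.
Then θ = mean/k = 14.3/1.69 = 8.46.

k ≈ 1.69, θ ≈ 8.46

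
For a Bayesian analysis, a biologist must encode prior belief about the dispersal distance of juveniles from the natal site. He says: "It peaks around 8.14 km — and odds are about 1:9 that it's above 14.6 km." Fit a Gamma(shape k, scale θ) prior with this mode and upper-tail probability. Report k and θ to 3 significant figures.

Gamma(k,θ) with k>1 has mode (k−1)θ, so θ = 8.14/(k−1).
Need P(X < 14.6) = 0.9 with θ tied to k this way. Start at k = 2, θ = 8.14: P(X<14.6) ≈ 0.535.
Too low — raise k to concentrate. Iterating converges to k ≈ 6.58.
Then θ = 8.14/(6.58−1) ≈ 1.46.

k ≈ 6.58, θ ≈ 1.46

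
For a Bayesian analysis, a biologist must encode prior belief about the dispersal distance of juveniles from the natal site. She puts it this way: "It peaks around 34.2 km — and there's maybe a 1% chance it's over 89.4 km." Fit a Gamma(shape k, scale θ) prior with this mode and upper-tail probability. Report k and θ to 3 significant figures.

Gamma(k,θ) with k>1 has mode (k−1)θ, so θ = 34.2/(k−1).
Need P(X < 89.4) = 0.99 with θ tied to k this way. Start at k = 2, θ = 34.2: P(X<89.4) ≈ 0.735.
Too low — raise k to concentrate. Iterating converges to k ≈ 6.03.
Then θ = 34.2/(6.03−1) ≈ 6.79.

k ≈ 6.03, θ ≈ 6.79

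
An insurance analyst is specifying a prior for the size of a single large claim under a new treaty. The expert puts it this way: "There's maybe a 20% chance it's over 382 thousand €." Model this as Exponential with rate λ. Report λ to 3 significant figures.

P(T > 382.0) = e^(−λ·382.0) = 0.2, so λ = −ln(0.2)/382.0 = 0.00421.

λ ≈ 0.00421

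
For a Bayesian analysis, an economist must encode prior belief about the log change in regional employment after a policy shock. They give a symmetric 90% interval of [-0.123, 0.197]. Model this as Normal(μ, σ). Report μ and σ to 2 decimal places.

μ = 0.04, σ = 0.10

A symmetric 90% interval runs μ ± z·σ with z = 1.645.
Half-width = 0.16, so σ = 0.16/1.645 = 0.10.
μ is the interval midpoint, 0.04.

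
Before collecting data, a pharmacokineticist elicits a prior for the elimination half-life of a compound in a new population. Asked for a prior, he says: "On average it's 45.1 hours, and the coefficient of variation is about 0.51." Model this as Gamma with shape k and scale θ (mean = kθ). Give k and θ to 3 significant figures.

For Gamma(k, scale θ): mean = kθ, variance = kθ², so CV = 1/√k.
CV = 0.51, hence k = 1/CV² = 3.84.
Then θ = mean/k = 45.1/3.84 = 11.7.

k ≈ 3.84, θ ≈ 11.7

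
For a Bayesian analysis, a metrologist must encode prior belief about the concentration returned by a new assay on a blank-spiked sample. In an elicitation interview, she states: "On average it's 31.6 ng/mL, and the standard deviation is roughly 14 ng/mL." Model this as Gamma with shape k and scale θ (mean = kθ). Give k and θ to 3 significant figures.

k ≈ 5.09, θ ≈ 6.2

For Gamma(k, scale θ): mean = kθ, variance = kθ², so CV = 1/√k.
CV = SD/mean = 14/31.6 = 0.443, hence k = 1/CV² = 5.09.
Then θ = mean/k = 31.6/5.09 = 6.2.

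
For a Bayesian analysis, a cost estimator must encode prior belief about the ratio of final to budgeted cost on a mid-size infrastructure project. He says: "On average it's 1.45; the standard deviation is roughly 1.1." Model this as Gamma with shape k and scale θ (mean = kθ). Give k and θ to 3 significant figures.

For Gamma(k, scale θ): mean = kθ, variance = kθ², so CV = 1/√k.
CV = SD/mean = 1.1/1.45 = 0.7586, hence k = 1/CV² = 1.74.
Then θ = mean/k = 1.45/1.74 = 0.834.

k ≈ 1.74, θ ≈ 0.834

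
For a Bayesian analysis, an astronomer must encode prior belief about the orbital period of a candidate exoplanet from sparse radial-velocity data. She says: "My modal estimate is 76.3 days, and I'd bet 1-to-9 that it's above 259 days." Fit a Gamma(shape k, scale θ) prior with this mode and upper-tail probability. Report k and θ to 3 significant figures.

k ≈ 2.26, θ ≈ 60.7

Gamma(k,θ) with k>1 has mode (k−1)θ, so θ = 76.3/(k−1).
Need P(X < 259) = 0.9 with θ tied to k this way. Start at k = 2, θ = 76.3: P(X<259) ≈ 0.853.
Too low — raise k to concentrate. Iterating converges to k ≈ 2.26.
Then θ = 76.3/(2.26−1) ≈ 60.7.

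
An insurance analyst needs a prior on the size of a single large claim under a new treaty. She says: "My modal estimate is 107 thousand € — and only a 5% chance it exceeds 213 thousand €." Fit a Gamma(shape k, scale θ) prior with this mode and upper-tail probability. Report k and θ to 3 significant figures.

Gamma(k,θ) with k>1 has mode (k−1)θ, so θ = 107/(k−1).
Need P(X < 213) = 0.95 with θ tied to k this way. Start at k = 2, θ = 107: P(X<213) ≈ 0.591.
Too low — raise k to concentrate. Iterating converges to k ≈ 6.85.
Then θ = 107/(6.85−1) ≈ 18.3.

k ≈ 6.85, θ ≈ 18.3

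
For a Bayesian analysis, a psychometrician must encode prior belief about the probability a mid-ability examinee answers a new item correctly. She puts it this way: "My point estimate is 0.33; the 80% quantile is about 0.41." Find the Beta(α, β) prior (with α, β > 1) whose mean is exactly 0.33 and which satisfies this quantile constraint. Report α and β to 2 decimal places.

α ≈ 7.80, β ≈ 15.83

With mean 0.33 fixed, write α = 0.33s, β = 0.67s where s = α+β.
Need P(θ < 0.41) = 0.8 under Beta(0.33s, 0.67s). Normal approximation: (q−m)/√(m(1−m)/s) ≈ z_{0.8} = 0.842, so s ≈ 0.33·0.67·(0.842)²/(0.41−0.33)² = 24.5.
At s = 24.5: P(θ<0.41) ≈ 0.804. Adjusting to match 0.8 gives s ≈ 23.63.
So α = 0.33·23.63 ≈ 7.80, β = 0.67·23.63 ≈ 15.83.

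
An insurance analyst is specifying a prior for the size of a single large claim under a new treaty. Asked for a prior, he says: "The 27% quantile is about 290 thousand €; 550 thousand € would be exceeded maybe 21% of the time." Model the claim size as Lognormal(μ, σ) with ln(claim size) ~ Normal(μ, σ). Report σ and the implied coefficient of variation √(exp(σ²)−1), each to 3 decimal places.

If T ~ Lognormal(μ,σ) then ln T ~ Normal(μ,σ), so the p-quantile of ln T is μ + z_p·σ.
ln(290) = 5.67 and ln(550) = 6.31; z_{0.27} = -0.6128, z_{0.79} = 0.8064.
σ = (6.31 − 5.67)/(0.8064 − (-0.6128)) = 0.451.
μ = 5.67 − (-0.6128)·0.451 = 5.946.
CV = √(exp(σ²)−1) = √(exp(0.2034)−1) = 0.475.

σ ≈ 0.451, CV ≈ 0.475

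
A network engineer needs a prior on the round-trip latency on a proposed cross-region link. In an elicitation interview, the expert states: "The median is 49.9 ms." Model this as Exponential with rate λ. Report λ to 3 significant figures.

Exponential median = ln 2 / λ, so λ = ln 2 / 49.9 = 0.0139.

λ ≈ 0.0139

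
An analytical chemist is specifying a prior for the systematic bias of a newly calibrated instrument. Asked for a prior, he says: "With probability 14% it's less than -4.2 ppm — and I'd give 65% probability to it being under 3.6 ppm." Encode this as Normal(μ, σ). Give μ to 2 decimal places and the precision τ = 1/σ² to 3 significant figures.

μ = 1.55, τ = 0.0353

For Normal(μ,σ), the p-quantile is μ + z_p·σ. Here z_{0.14} = -1.08, z_{0.65} = 0.3853.
So -4.2 = μ − 1.08σ and 3.6 = μ + 0.3853σ.
Subtracting: σ = (3.6 − -4.2)/(0.3853 − (-1.08)) = 5.32.
Then μ = -4.2 − (-1.08)·5.32 = 1.55.
Precision τ = 1/σ² = 1/5.322² = 0.0353.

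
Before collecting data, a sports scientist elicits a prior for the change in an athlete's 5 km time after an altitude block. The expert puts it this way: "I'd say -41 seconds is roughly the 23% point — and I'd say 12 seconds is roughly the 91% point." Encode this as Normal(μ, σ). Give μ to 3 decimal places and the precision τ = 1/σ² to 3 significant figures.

The p-quantile of Normal(μ,σ) is μ + z_p·σ, with z_{0.23} = -0.7388 and z_{0.91} = 1.341.
Eliminate σ: μ = (z₂·x₁ − z₁·x₂)/(z₂ − z₁) = (1.341·-41 − (-0.7388)·12)/2.08 = -22.170.
Then σ = (x₂ − x₁)/(z₂ − z₁) = (12 − -41)/2.08 = 25.486.
Precision τ = 1/σ² = 1/25.49² = 0.00154.

μ = -22.170, τ = 0.00154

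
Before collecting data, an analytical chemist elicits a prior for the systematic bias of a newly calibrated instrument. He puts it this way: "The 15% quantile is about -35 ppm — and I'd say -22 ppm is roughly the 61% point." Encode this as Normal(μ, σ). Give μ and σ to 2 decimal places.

For Normal(μ,σ), the p-quantile is μ + z_p·σ. Here z_{0.15} = -1.036, z_{0.61} = 0.2793.
So -35 = μ − 1.036σ and -22 = μ + 0.2793σ.
Subtracting: σ = (-22 − -35)/(0.2793 − (-1.036)) = 9.88.
Then μ = -35 − (-1.036)·9.88 = -24.76.

μ = -24.76, σ = 9.88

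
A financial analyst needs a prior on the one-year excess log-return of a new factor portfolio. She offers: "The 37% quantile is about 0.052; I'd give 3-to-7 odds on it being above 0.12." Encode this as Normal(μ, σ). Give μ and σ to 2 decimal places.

μ = 0.08, σ = 0.08

The p-quantile of Normal(μ,σ) is μ + z_p·σ, with z_{0.37} = -0.3319 and z_{0.7} = 0.5244.
Eliminate σ: μ = (z₂·x₁ − z₁·x₂)/(z₂ − z₁) = (0.5244·0.052 − (-0.3319)·0.12)/0.8563 = 0.08.
Then σ = (x₂ − x₁)/(z₂ − z₁) = (0.12 − 0.052)/0.8563 = 0.08.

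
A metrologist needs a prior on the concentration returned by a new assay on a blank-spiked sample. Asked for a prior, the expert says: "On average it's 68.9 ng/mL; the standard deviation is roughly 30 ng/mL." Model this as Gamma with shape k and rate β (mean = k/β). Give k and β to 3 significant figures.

k ≈ 5.27, β ≈ 0.0766

For Gamma(k, rate β): mean = k/β, variance = k/β², so CV = 1/√k.
CV = SD/mean = 30/68.9 = 0.4354, hence k = 1/CV² = 5.27.
Then β = k/mean = 5.27/68.9 = 0.0766.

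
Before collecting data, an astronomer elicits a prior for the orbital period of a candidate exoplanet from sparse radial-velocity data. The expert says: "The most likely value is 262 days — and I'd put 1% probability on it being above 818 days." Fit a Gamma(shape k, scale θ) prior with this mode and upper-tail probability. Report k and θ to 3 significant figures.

k ≈ 4.44, θ ≈ 76.2

Gamma(k,θ) with k>1 has mode (k−1)θ, so θ = 262/(k−1).
Need P(X < 818) = 0.99 with θ tied to k this way. Start at k = 2, θ = 262: P(X<818) ≈ 0.818.
Too low — raise k to concentrate. Iterating converges to k ≈ 4.44.
Then θ = 262/(4.44−1) ≈ 76.2.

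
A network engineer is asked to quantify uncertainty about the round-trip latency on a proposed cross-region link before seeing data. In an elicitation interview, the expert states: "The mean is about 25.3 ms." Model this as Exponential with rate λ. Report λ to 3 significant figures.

λ ≈ 0.0395

Exponential mean = 1/λ, so λ = 1/25.3 = 0.0395.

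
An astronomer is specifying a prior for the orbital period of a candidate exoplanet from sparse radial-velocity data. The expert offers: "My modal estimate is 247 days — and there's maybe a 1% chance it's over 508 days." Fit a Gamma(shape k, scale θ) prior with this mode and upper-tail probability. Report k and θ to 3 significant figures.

k ≈ 10.4, θ ≈ 26.3

Gamma(k,θ) with k>1 has mode (k−1)θ, so θ = 247/(k−1).
Need P(X < 508) = 0.99 with θ tied to k this way. Start at k = 2, θ = 247: P(X<508) ≈ 0.609.
Too low — raise k to concentrate. Iterating converges to k ≈ 10.4.
Then θ = 247/(10.4−1) ≈ 26.3.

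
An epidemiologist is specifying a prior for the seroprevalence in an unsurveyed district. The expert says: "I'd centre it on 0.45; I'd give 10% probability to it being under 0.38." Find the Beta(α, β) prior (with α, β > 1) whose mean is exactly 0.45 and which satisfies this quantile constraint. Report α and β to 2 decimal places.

With mean 0.45 fixed, write α = 0.45s, β = 0.55s where s = α+β.
Need P(θ < 0.38) = 0.1 under Beta(0.45s, 0.55s). Normal approximation: (q−m)/√(m(1−m)/s) ≈ z_{0.1} = -1.28, so s ≈ 0.45·0.55·(-1.28)²/(0.38−0.45)² = 83.0.
At s = 83.0: P(θ<0.38) ≈ 0.099. Adjusting to match 0.1 gives s ≈ 81.99.
So α = 0.45·81.99 ≈ 36.90, β = 0.55·81.99 ≈ 45.10.

α ≈ 36.90, β ≈ 45.10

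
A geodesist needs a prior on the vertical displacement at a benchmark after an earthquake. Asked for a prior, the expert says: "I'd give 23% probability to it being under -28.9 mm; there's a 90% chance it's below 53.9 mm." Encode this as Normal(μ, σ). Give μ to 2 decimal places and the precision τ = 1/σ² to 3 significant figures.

μ = 1.38, τ = 0.000595

For Normal(μ,σ), the p-quantile is μ + z_p·σ. Here z_{0.23} = -0.7388, z_{0.9} = 1.282.
So -28.9 = μ − 0.7388σ and 53.9 = μ + 1.282σ.
Subtracting: σ = (53.9 − -28.9)/(1.282 − (-0.7388)) = 40.98.
Then μ = -28.9 − (-0.7388)·40.98 = 1.38.
Precision τ = 1/σ² = 1/40.98² = 0.000595.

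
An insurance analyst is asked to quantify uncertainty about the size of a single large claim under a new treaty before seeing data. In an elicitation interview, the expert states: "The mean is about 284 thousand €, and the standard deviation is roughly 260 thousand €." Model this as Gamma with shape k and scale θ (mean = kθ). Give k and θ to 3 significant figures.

k ≈ 1.19, θ ≈ 238

For Gamma(k, scale θ): mean = kθ, variance = kθ², so CV = 1/√k.
CV = SD/mean = 260/284 = 0.9155, hence k = 1/CV² = 1.19.
Then θ = mean/k = 284/1.19 = 238.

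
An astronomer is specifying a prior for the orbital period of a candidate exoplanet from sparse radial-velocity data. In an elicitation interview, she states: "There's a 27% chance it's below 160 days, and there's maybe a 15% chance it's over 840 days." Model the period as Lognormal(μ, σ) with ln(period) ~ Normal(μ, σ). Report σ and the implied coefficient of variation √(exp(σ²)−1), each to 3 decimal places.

If T ~ Lognormal(μ,σ) then ln T ~ Normal(μ,σ), so the p-quantile of ln T is μ + z_p·σ.
ln(160) = 5.075 and ln(840) = 6.733; z_{0.27} = -0.6128, z_{0.85} = 1.036.
σ = (6.733 − 5.075)/(1.036 − (-0.6128)) = 1.005.
μ = 5.075 − (-0.6128)·1.005 = 5.691.
CV = √(exp(σ²)−1) = √(exp(1.0109)−1) = 1.322.

σ ≈ 1.005, CV ≈ 1.322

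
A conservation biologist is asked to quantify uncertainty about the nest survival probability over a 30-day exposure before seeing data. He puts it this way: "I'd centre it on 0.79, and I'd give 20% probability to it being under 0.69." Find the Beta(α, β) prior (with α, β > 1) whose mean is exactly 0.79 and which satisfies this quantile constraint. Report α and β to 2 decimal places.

α ≈ 7.94, β ≈ 2.11

With mean 0.79 fixed, write α = 0.79s, β = 0.21s where s = α+β.
Need P(θ < 0.69) = 0.2 under Beta(0.79s, 0.21s). Normal approximation: (q−m)/√(m(1−m)/s) ≈ z_{0.2} = -0.842, so s ≈ 0.79·0.21·(-0.842)²/(0.69−0.79)² = 11.8.
At s = 11.8: P(θ<0.69) ≈ 0.187. Adjusting to match 0.2 gives s ≈ 10.05.
So α = 0.79·10.05 ≈ 7.94, β = 0.21·10.05 ≈ 2.11.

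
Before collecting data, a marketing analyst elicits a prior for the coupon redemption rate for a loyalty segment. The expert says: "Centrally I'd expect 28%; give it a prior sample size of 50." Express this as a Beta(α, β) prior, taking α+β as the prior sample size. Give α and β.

Under the effective-sample-size interpretation, Beta(α, β) has prior mean α/(α+β) and prior sample size α+β.
So α+β = 50 and α/(α+β) = 0.28, giving α = 0.28·50 = 14 and β = 50 − 14 = 36.

α = 14, β = 36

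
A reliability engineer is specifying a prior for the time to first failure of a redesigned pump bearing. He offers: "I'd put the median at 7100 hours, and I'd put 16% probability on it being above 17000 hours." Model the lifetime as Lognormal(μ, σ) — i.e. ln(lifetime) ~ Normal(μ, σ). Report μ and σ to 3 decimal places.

μ ≈ 8.868, σ ≈ 0.878

If T ~ Lognormal(μ,σ) then ln T ~ Normal(μ,σ), so the p-quantile of ln T is μ + z_p·σ.
ln(7100) = 8.868 and ln(17000) = 9.741; z_{0.5} = 0, z_{0.84} = 0.9945.
σ = (9.741 − 8.868)/(0.9945 − (0)) = 0.878.
μ = 8.868 − (0)·0.878 = 8.868.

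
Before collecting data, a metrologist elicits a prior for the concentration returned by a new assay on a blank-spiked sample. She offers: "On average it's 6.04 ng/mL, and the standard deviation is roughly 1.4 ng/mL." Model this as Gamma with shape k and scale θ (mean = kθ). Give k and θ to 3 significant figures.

k ≈ 18.6, θ ≈ 0.325

For Gamma(k, scale θ): mean = kθ, variance = kθ², so CV = 1/√k.
CV = SD/mean = 1.4/6.04 = 0.2318, hence k = 1/CV² = 18.6.
Then θ = mean/k = 6.04/18.6 = 0.325.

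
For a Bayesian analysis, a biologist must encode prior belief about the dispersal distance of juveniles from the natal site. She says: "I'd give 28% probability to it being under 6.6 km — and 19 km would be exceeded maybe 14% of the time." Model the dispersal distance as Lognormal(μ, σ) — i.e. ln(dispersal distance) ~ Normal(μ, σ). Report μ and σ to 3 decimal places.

μ ≈ 2.258, σ ≈ 0.636

If T ~ Lognormal(μ,σ) then ln T ~ Normal(μ,σ), so the p-quantile of ln T is μ + z_p·σ.
ln(6.6) = 1.887 and ln(19) = 2.944; z_{0.28} = -0.5828, z_{0.86} = 1.08.
σ = (2.944 − 1.887)/(1.08 − (-0.5828)) = 0.636.
μ = 1.887 − (-0.5828)·0.636 = 2.258.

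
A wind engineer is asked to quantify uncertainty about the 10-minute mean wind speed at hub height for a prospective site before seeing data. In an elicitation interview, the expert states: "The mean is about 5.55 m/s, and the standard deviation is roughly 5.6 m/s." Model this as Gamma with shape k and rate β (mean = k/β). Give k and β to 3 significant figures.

For Gamma(k, rate β): mean = k/β, variance = k/β², so CV = 1/√k.
CV = SD/mean = 5.6/5.55 = 1.009, hence k = 1/CV² = 0.982.
Then β = k/mean = 0.982/5.55 = 0.177.

k ≈ 0.982, β ≈ 0.177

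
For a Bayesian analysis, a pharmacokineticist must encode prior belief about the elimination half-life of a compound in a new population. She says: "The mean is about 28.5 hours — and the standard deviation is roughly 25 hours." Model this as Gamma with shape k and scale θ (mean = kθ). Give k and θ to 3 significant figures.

For Gamma(k, scale θ): mean = kθ, variance = kθ², so CV = 1/√k.
CV = SD/mean = 25/28.5 = 0.8772, hence k = 1/CV² = 1.3.
Then θ = mean/k = 28.5/1.3 = 21.9.

k ≈ 1.3, θ ≈ 21.9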